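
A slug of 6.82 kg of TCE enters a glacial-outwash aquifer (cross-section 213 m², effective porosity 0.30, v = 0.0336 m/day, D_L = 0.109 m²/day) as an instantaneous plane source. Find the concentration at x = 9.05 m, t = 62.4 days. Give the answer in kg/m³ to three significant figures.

For an instantaneous plane source, C(x,t) = M/(n_e·A·√(4πDt)) · exp(−(x−vt)²/(4Dt)), with n_e·A the pore (flow) area.
Plume center vt = 0.0336 × 62.4 = 2.09664 m, so the well at 9.05 m is 6.95336 m downgradient of the peak.
√(4πDt) = 9.245 m, giving peak height M/(n_e·A·√(4πDt)) = 6.82/(0.30 × 213 × 9.245) = 0.01154 kg/m³.
(x−vt)²/(4Dt) = (6.95336)²/(4 × 0.109 × 62.4) = 1.777; exp(−1.777) = 0.1691.
C = 0.01154 × 0.1691 = 0.00195 kg/m³.

0.00195 kg/m³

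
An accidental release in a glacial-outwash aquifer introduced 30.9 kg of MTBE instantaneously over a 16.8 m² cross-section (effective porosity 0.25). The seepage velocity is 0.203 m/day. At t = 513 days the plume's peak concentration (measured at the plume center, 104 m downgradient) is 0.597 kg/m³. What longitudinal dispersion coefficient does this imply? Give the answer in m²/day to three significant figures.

0.0236 m²/day

At the plume center C_max = M/(n_e·A·√(4πDt)), so D = M²/(4πt·(n_e·A·C_max)²).
n_e·A·C_max = 0.25 × 16.8 × 0.597 = 2.507 kg/m.
D = 30.9²/(4π × 513 × 2.507²) = 0.0236 m²/day.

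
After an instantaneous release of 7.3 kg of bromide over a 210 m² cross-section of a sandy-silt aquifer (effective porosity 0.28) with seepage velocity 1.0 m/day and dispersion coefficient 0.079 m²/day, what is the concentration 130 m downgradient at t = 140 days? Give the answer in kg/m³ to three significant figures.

0.00110 kg/m³

For an instantaneous plane source, C(x,t) = M/(n_e·A·√(4πDt)) · exp(−(x−vt)²/(4Dt)), with n_e·A the pore (flow) area.
Plume center vt = 1.0 × 140 = 140 m, so the well at 130 m is 10 m upgradient of the peak.
√(4πDt) = 11.79 m, giving peak height M/(n_e·A·√(4πDt)) = 7.3/(0.28 × 210 × 11.79) = 0.01053 kg/m³.
(x−vt)²/(4Dt) = (-10)²/(4 × 0.079 × 140) = 2.260; exp(−2.260) = 0.1044.
C = 0.01053 × 0.1044 = 0.00110 kg/m³.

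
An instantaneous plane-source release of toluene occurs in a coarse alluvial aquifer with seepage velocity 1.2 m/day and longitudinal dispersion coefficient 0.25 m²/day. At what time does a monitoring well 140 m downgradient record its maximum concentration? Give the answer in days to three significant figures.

For the 1D instantaneous-source solution, setting ∂C/∂t = 0 at fixed x gives v²t² + 2Dt − x² = 0, so t = (√(D² + v²x²) − D)/v².
√(D² + v²x²) = √(0.25² + 1.2² × 140²) = 168.0; v² = 1.44.
t = (168.0 − 0.25)/1.44 = 116 days (vs. the pure-advection estimate x/v = 117 d).

116 days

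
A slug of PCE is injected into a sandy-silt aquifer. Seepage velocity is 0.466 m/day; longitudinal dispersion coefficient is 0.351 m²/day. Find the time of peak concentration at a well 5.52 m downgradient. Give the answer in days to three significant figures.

10.3 days

For the 1D instantaneous-source solution, setting ∂C/∂t = 0 at fixed x gives v²t² + 2Dt − x² = 0, so t = (√(D² + v²x²) − D)/v².
√(D² + v²x²) = √(0.351² + 0.466² × 5.52²) = 2.596; v² = 0.217156.
t = (2.596 − 0.351)/0.217156 = 10.3 days (vs. the pure-advection estimate x/v = 11.8 d).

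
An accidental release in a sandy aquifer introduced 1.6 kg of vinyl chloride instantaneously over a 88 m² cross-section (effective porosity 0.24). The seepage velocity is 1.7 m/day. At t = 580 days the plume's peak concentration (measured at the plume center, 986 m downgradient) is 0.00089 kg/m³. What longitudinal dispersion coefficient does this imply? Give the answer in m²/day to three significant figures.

At the plume center C_max = M/(n_e·A·√(4πDt)), so D = M²/(4πt·(n_e·A·C_max)²).
n_e·A·C_max = 0.24 × 88 × 0.00089 = 0.01880 kg/m.
D = 1.6²/(4π × 580 × 0.01880²) = 0.994 m²/day.

0.994 m²/day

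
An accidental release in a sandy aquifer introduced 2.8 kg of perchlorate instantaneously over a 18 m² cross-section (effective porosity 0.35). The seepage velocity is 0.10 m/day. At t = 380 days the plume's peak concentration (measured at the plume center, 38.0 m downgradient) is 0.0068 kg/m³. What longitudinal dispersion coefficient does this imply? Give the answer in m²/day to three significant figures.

0.895 m²/day

At the plume center C_max = M/(n_e·A·√(4πDt)), so D = M²/(4πt·(n_e·A·C_max)²).
n_e·A·C_max = 0.35 × 18 × 0.0068 = 0.04284 kg/m.
D = 2.8²/(4π × 380 × 0.04284²) = 0.895 m²/day.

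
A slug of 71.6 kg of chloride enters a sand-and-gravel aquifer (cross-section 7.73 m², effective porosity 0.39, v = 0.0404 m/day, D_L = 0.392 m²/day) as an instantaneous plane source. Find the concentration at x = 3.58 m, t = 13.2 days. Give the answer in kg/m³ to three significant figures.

For an instantaneous plane source, C(x,t) = M/(n_e·A·√(4πDt)) · exp(−(x−vt)²/(4Dt)), with n_e·A the pore (flow) area.
Plume center vt = 0.0404 × 13.2 = 0.53328 m, so the well at 3.58 m is 3.04672 m downgradient of the peak.
√(4πDt) = 8.064 m, giving peak height M/(n_e·A·√(4πDt)) = 71.6/(0.39 × 7.73 × 8.064) = 2.945 kg/m³.
(x−vt)²/(4Dt) = (3.04672)²/(4 × 0.392 × 13.2) = 0.4485; exp(−0.4485) = 0.6386.
C = 2.945 × 0.6386 = 1.88 kg/m³.

1.88 kg/m³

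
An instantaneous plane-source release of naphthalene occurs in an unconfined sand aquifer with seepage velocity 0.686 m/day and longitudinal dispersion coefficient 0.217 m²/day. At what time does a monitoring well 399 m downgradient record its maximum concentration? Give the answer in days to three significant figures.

For the 1D instantaneous-source solution, setting ∂C/∂t = 0 at fixed x gives v²t² + 2Dt − x² = 0, so t = (√(D² + v²x²) − D)/v².
√(D² + v²x²) = √(0.217² + 0.686² × 399²) = 273.7; v² = 0.470596.
t = (273.7 − 0.217)/0.470596 = 581 days (vs. the pure-advection estimate x/v = 582 d).

581 days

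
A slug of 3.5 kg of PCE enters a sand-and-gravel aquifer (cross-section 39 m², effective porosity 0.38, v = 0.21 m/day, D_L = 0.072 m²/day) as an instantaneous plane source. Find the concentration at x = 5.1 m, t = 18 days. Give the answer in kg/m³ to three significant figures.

For an instantaneous plane source, C(x,t) = M/(n_e·A·√(4πDt)) · exp(−(x−vt)²/(4Dt)), with n_e·A the pore (flow) area.
Plume center vt = 0.21 × 18 = 3.78 m, so the well at 5.1 m is 1.32 m downgradient of the peak.
√(4πDt) = 4.036 m, giving peak height M/(n_e·A·√(4πDt)) = 3.5/(0.38 × 39 × 4.036) = 0.05852 kg/m³.
(x−vt)²/(4Dt) = (1.32)²/(4 × 0.072 × 18) = 0.3361; exp(−0.3361) = 0.7146.
C = 0.05852 × 0.7146 = 0.0418 kg/m³.

0.0418 kg/m³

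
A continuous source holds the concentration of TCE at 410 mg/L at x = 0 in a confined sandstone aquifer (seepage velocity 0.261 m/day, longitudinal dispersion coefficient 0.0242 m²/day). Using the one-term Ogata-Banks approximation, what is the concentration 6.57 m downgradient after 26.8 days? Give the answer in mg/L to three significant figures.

265 mg/L

For a continuous step input, C/C₀ ≈ ½·erfc((x−vt)/(2√(Dt))).
vt = 0.261 × 26.8 = 6.9948 m and 2√(Dt) = 2√(0.0242 × 26.8) = 1.611 m.
Argument (x−vt)/(2√(Dt)) = (6.57 − 6.9948)/1.611 = -0.2637; ½·erfc(-0.2637) = 0.6454.
C = 410 × 0.6454 = 265 mg/L.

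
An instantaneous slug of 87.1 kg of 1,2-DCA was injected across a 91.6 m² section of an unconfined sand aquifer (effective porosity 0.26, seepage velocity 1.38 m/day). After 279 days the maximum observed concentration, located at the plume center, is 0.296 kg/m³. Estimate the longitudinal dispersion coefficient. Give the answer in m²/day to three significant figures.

0.0435 m²/day

At the plume center C_max = M/(n_e·A·√(4πDt)), so D = M²/(4πt·(n_e·A·C_max)²).
n_e·A·C_max = 0.26 × 91.6 × 0.296 = 7.050 kg/m.
D = 87.1²/(4π × 279 × 7.050²) = 0.0435 m²/day.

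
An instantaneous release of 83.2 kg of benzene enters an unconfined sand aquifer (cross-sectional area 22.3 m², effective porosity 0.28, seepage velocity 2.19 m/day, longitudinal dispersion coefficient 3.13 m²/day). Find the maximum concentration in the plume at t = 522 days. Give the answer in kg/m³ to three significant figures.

The peak of an instantaneous 1D plume sits at x = vt; there the Gaussian factor is 1 and C_max = M/(n_e·A·√(4πDt)), where n_e·A is the pore area the mass is dissolved in.
√(4πDt) = √(4π × 3.13 × 522) = 143.3 m, so C_max = 83.2/(0.28 × 22.3 × 143.3) = 0.0930 kg/m³.

0.0930 kg/m³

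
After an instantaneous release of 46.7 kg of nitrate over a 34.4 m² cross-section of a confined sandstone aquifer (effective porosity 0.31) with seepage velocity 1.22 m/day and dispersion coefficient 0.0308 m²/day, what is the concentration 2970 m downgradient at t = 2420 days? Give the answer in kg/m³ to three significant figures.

For an instantaneous plane source, C(x,t) = M/(n_e·A·√(4πDt)) · exp(−(x−vt)²/(4Dt)), with n_e·A the pore (flow) area.
Plume center vt = 1.22 × 2420 = 2952.4 m, so the well at 2970 m is 17.6 m downgradient of the peak.
√(4πDt) = 30.60 m, giving peak height M/(n_e·A·√(4πDt)) = 46.7/(0.31 × 34.4 × 30.60) = 0.1431 kg/m³.
(x−vt)²/(4Dt) = (17.6)²/(4 × 0.0308 × 2420) = 1.039; exp(−1.039) = 0.3538.
C = 0.1431 × 0.3538 = 0.0506 kg/m³.

0.0506 kg/m³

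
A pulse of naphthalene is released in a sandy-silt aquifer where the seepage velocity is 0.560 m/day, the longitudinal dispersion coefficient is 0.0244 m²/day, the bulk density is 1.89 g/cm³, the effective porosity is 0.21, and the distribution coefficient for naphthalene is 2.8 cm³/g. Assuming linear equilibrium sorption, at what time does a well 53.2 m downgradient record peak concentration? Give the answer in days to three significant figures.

2490 days

Retardation factor R = 1 + ρ_b·K_d/n = 1 + 1.89 × 2.8/0.21 = 26.20.
Sorption retards both mechanisms: v_R = v/R = 0.02137 m/day, D_R = D/R = 0.0009313 m²/day.
Peak time from v_R²t² + 2D_R t − x² = 0: t = (√(D_R² + v_R²x²) − D_R)/v_R².
√(D_R² + v_R²x²) = √(0.0009313² + 0.02137² × 53.2²) = 1.137; v_R² = 0.0004567.
t = (1.137 − 0.0009313)/0.0004567 = 2490 days.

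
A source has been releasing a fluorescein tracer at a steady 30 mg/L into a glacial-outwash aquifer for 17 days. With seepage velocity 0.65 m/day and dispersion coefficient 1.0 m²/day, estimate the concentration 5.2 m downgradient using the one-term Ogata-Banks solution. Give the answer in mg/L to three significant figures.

25.3 mg/L

For a continuous step input, C/C₀ ≈ ½·erfc((x−vt)/(2√(Dt))).
vt = 0.65 × 17 = 11.05 m and 2√(Dt) = 2√(1.0 × 17) = 8.246 m.
Argument (x−vt)/(2√(Dt)) = (5.2 − 11.05)/8.246 = -0.7094; ½·erfc(-0.7094) = 0.8421.
C = 30 × 0.8421 = 25.3 mg/L.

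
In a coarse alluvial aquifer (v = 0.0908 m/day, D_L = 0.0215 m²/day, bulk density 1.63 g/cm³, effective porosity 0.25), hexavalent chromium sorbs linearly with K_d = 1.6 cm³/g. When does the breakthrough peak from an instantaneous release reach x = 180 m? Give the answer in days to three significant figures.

Retardation factor R = 1 + ρ_b·K_d/n = 1 + 1.63 × 1.6/0.25 = 11.43.
Sorption retards both mechanisms: v_R = v/R = 0.007944 m/day, D_R = D/R = 0.001881 m²/day.
Peak time from v_R²t² + 2D_R t − x² = 0: t = (√(D_R² + v_R²x²) − D_R)/v_R².
√(D_R² + v_R²x²) = √(0.001881² + 0.007944² × 180²) = 1.430; v_R² = 6.311e-05.
t = (1.430 − 0.001881)/6.311e-05 = 22600 days.

22600 days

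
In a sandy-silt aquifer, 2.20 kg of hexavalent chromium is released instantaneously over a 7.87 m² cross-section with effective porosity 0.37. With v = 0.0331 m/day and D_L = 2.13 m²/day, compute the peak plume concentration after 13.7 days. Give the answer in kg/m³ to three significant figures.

The peak of an instantaneous 1D plume sits at x = vt; there the Gaussian factor is 1 and C_max = M/(n_e·A·√(4πDt)), where n_e·A is the pore area the mass is dissolved in.
√(4πDt) = √(4π × 2.13 × 13.7) = 19.15 m, so C_max = 2.20/(0.37 × 7.87 × 19.15) = 0.0395 kg/m³.

0.0395 kg/m³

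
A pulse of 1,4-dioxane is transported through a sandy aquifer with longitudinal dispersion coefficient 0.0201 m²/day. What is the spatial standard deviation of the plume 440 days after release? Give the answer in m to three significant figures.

4.21 m

Dispersive spreading gives a Gaussian with σ² = 2Dt; advection only shifts the center.
σ = √(2 × 0.0201 × 440) = 4.21 m.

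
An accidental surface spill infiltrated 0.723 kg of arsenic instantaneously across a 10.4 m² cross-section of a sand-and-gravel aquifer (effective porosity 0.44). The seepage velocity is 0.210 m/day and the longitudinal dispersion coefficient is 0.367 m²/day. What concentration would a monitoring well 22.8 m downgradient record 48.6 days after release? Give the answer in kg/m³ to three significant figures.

0.00114 kg/m³

For an instantaneous plane source, C(x,t) = M/(n_e·A·√(4πDt)) · exp(−(x−vt)²/(4Dt)), with n_e·A the pore (flow) area.
Plume center vt = 0.210 × 48.6 = 10.206 m, so the well at 22.8 m is 12.594 m downgradient of the peak.
√(4πDt) = 14.97 m, giving peak height M/(n_e·A·√(4πDt)) = 0.723/(0.44 × 10.4 × 14.97) = 0.01055 kg/m³.
(x−vt)²/(4Dt) = (12.594)²/(4 × 0.367 × 48.6) = 2.223; exp(−2.223) = 0.1083.
C = 0.01055 × 0.1083 = 0.00114 kg/m³.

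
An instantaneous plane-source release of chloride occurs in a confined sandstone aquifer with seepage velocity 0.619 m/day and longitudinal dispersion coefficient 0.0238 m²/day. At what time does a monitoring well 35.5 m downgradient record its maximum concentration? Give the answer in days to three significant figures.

57.3 days

For the 1D instantaneous-source solution, setting ∂C/∂t = 0 at fixed x gives v²t² + 2Dt − x² = 0, so t = (√(D² + v²x²) − D)/v².
√(D² + v²x²) = √(0.0238² + 0.619² × 35.5²) = 21.97; v² = 0.383161.
t = (21.97 − 0.0238)/0.383161 = 57.3 days (vs. the pure-advection estimate x/v = 57.4 d).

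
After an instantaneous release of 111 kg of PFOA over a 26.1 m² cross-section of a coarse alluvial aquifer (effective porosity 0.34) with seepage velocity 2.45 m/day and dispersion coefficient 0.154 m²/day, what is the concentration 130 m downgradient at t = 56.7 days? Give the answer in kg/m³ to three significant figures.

For an instantaneous plane source, C(x,t) = M/(n_e·A·√(4πDt)) · exp(−(x−vt)²/(4Dt)), with n_e·A the pore (flow) area.
Plume center vt = 2.45 × 56.7 = 138.915 m, so the well at 130 m is 8.915 m upgradient of the peak.
√(4πDt) = 10.48 m, giving peak height M/(n_e·A·√(4πDt)) = 111/(0.34 × 26.1 × 10.48) = 1.194 kg/m³.
(x−vt)²/(4Dt) = (-8.915)²/(4 × 0.154 × 56.7) = 2.276; exp(−2.276) = 0.1027.
C = 1.194 × 0.1027 = 0.123 kg/m³.

0.123 kg/m³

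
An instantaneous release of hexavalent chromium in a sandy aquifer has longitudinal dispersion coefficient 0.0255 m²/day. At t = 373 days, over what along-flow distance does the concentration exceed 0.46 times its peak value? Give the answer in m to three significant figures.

10.9 m

The plume is Gaussian with σ = √(2Dt) = √(2 × 0.0255 × 373) = 4.362 m.
C/C_peak = exp(−Δx²/(2σ²)) = 0.46 ⇒ Δx = σ·√(−2 ln 0.46) = 4.362 × 1.246 = 5.435 m.
Width = 2Δx = 10.9 m.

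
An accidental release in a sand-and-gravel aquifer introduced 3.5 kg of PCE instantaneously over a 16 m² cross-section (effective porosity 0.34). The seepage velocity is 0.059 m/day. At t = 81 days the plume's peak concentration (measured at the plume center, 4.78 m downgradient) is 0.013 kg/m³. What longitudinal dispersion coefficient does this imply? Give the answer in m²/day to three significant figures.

At the plume center C_max = M/(n_e·A·√(4πDt)), so D = M²/(4πt·(n_e·A·C_max)²).
n_e·A·C_max = 0.34 × 16 × 0.013 = 0.07072 kg/m.
D = 3.5²/(4π × 81 × 0.07072²) = 2.41 m²/day.

2.41 m²/day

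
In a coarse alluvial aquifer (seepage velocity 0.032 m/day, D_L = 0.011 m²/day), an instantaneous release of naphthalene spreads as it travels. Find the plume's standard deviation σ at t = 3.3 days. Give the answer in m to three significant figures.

Dispersive spreading gives a Gaussian with σ² = 2Dt; advection only shifts the center.
σ = √(2 × 0.011 × 3.3) = 0.269 m.

0.269 m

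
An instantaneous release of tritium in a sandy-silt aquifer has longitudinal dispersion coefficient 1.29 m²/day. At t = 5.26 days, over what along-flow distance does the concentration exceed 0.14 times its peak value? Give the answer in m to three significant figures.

14.6 m

The plume is Gaussian with σ = √(2Dt) = √(2 × 1.29 × 5.26) = 3.684 m.
C/C_peak = exp(−Δx²/(2σ²)) = 0.14 ⇒ Δx = σ·√(−2 ln 0.14) = 3.684 × 1.983 = 7.305 m.
Width = 2Δx = 14.6 m.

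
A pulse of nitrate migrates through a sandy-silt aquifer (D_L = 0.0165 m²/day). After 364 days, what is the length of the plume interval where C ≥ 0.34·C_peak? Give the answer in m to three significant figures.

10.2 m

The plume is Gaussian with σ = √(2Dt) = √(2 × 0.0165 × 364) = 3.466 m.
C/C_peak = exp(−Δx²/(2σ²)) = 0.34 ⇒ Δx = σ·√(−2 ln 0.34) = 3.466 × 1.469 = 5.092 m.
Width = 2Δx = 10.2 m.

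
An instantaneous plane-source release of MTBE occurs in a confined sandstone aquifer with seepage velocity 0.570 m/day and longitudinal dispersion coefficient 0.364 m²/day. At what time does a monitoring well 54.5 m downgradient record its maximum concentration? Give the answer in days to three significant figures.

For the 1D instantaneous-source solution, setting ∂C/∂t = 0 at fixed x gives v²t² + 2Dt − x² = 0, so t = (√(D² + v²x²) − D)/v².
√(D² + v²x²) = √(0.364² + 0.570² × 54.5²) = 31.07; v² = 0.3249.
t = (31.07 − 0.364)/0.3249 = 94.5 days (vs. the pure-advection estimate x/v = 95.6 d).

94.5 days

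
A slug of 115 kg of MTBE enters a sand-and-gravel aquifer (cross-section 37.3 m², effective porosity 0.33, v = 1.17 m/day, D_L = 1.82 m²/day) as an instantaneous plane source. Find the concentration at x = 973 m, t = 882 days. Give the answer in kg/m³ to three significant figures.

0.0383 kg/m³

For an instantaneous plane source, C(x,t) = M/(n_e·A·√(4πDt)) · exp(−(x−vt)²/(4Dt)), with n_e·A the pore (flow) area.
Plume center vt = 1.17 × 882 = 1031.94 m, so the well at 973 m is 58.94 m upgradient of the peak.
√(4πDt) = 142.0 m, giving peak height M/(n_e·A·√(4πDt)) = 115/(0.33 × 37.3 × 142.0) = 0.06579 kg/m³.
(x−vt)²/(4Dt) = (-58.94)²/(4 × 1.82 × 882) = 0.5410; exp(−0.5410) = 0.5822.
C = 0.06579 × 0.5822 = 0.0383 kg/m³.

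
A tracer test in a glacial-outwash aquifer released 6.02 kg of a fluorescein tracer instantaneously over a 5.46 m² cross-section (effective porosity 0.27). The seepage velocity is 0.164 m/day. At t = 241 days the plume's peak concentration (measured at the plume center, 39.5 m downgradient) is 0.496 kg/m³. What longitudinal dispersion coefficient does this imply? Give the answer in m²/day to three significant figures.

0.0224 m²/day

At the plume center C_max = M/(n_e·A·√(4πDt)), so D = M²/(4πt·(n_e·A·C_max)²).
n_e·A·C_max = 0.27 × 5.46 × 0.496 = 0.7312 kg/m.
D = 6.02²/(4π × 241 × 0.7312²) = 0.0224 m²/day.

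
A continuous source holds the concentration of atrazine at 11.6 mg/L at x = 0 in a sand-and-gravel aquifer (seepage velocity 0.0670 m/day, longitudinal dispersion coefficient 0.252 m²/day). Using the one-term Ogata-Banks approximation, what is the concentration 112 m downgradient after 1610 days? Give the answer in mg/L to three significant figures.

For a continuous step input, C/C₀ ≈ ½·erfc((x−vt)/(2√(Dt))).
vt = 0.0670 × 1610 = 107.87 m and 2√(Dt) = 2√(0.252 × 1610) = 40.28 m.
Argument (x−vt)/(2√(Dt)) = (112 − 107.87)/40.28 = 0.1025; ½·erfc(0.1025) = 0.4424.
C = 11.6 × 0.4424 = 5.13 mg/L.

5.13 mg/L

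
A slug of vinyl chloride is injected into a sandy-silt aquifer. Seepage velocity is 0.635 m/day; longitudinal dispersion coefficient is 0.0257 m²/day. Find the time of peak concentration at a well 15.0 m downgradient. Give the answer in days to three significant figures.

For the 1D instantaneous-source solution, setting ∂C/∂t = 0 at fixed x gives v²t² + 2Dt − x² = 0, so t = (√(D² + v²x²) − D)/v².
√(D² + v²x²) = √(0.0257² + 0.635² × 15.0²) = 9.525; v² = 0.403225.
t = (9.525 − 0.0257)/0.403225 = 23.6 days (vs. the pure-advection estimate x/v = 23.6 d).

23.6 days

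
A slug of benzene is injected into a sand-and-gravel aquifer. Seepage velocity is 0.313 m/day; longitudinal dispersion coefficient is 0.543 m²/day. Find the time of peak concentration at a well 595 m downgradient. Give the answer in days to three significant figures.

1900 days

For the 1D instantaneous-source solution, setting ∂C/∂t = 0 at fixed x gives v²t² + 2Dt − x² = 0, so t = (√(D² + v²x²) − D)/v².
√(D² + v²x²) = √(0.543² + 0.313² × 595²) = 186.2; v² = 0.097969.
t = (186.2 − 0.543)/0.097969 = 1900 days (vs. the pure-advection estimate x/v = 1900 d).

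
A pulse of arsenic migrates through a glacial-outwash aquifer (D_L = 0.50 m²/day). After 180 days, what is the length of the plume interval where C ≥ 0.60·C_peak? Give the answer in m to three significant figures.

The plume is Gaussian with σ = √(2Dt) = √(2 × 0.50 × 180) = 13.42 m.
C/C_peak = exp(−Δx²/(2σ²)) = 0.60 ⇒ Δx = σ·√(−2 ln 0.60) = 13.42 × 1.011 = 13.57 m.
Width = 2Δx = 27.1 m.

27.1 m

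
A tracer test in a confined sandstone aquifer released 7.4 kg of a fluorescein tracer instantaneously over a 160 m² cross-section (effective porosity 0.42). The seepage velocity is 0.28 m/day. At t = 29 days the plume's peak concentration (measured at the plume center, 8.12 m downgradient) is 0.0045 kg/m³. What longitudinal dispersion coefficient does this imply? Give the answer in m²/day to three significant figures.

1.64 m²/day

At the plume center C_max = M/(n_e·A·√(4πDt)), so D = M²/(4πt·(n_e·A·C_max)²).
n_e·A·C_max = 0.42 × 160 × 0.0045 = 0.3024 kg/m.
D = 7.4²/(4π × 29 × 0.3024²) = 1.64 m²/day.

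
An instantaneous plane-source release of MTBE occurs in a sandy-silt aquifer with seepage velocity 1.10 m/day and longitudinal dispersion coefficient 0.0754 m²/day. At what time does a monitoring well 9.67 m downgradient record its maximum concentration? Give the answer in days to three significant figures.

8.73 days

For the 1D instantaneous-source solution, setting ∂C/∂t = 0 at fixed x gives v²t² + 2Dt − x² = 0, so t = (√(D² + v²x²) − D)/v².
√(D² + v²x²) = √(0.0754² + 1.10² × 9.67²) = 10.64; v² = 1.21.
t = (10.64 − 0.0754)/1.21 = 8.73 days (vs. the pure-advection estimate x/v = 8.79 d).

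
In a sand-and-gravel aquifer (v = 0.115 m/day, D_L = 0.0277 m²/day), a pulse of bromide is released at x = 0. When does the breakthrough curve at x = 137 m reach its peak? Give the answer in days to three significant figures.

For the 1D instantaneous-source solution, setting ∂C/∂t = 0 at fixed x gives v²t² + 2Dt − x² = 0, so t = (√(D² + v²x²) − D)/v².
√(D² + v²x²) = √(0.0277² + 0.115² × 137²) = 15.76; v² = 0.013225.
t = (15.76 − 0.0277)/0.013225 = 1190 days (vs. the pure-advection estimate x/v = 1190 d).

1190 days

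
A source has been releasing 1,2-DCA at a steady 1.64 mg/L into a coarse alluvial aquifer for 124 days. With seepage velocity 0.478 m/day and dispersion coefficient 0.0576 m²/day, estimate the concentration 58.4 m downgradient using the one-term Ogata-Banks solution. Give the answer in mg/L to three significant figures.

For a continuous step input, C/C₀ ≈ ½·erfc((x−vt)/(2√(Dt))).
vt = 0.478 × 124 = 59.272 m and 2√(Dt) = 2√(0.0576 × 124) = 5.345 m.
Argument (x−vt)/(2√(Dt)) = (58.4 − 59.272)/5.345 = -0.1631; ½·erfc(-0.1631) = 0.5912.
C = 1.64 × 0.5912 = 0.970 mg/L.

0.970 mg/L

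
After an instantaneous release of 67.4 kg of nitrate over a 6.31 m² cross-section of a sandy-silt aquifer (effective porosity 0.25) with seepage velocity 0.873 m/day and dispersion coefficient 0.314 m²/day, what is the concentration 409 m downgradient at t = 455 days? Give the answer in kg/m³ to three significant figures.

For an instantaneous plane source, C(x,t) = M/(n_e·A·√(4πDt)) · exp(−(x−vt)²/(4Dt)), with n_e·A the pore (flow) area.
Plume center vt = 0.873 × 455 = 397.215 m, so the well at 409 m is 11.785 m downgradient of the peak.
√(4πDt) = 42.37 m, giving peak height M/(n_e·A·√(4πDt)) = 67.4/(0.25 × 6.31 × 42.37) = 1.008 kg/m³.
(x−vt)²/(4Dt) = (11.785)²/(4 × 0.314 × 455) = 0.2430; exp(−0.2430) = 0.7843.
C = 1.008 × 0.7843 = 0.791 kg/m³.

0.791 kg/m³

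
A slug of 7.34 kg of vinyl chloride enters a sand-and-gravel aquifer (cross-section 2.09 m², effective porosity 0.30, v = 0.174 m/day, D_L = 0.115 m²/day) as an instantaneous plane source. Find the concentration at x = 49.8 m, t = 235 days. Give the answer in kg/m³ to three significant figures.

For an instantaneous plane source, C(x,t) = M/(n_e·A·√(4πDt)) · exp(−(x−vt)²/(4Dt)), with n_e·A the pore (flow) area.
Plume center vt = 0.174 × 235 = 40.89 m, so the well at 49.8 m is 8.91 m downgradient of the peak.
√(4πDt) = 18.43 m, giving peak height M/(n_e·A·√(4πDt)) = 7.34/(0.30 × 2.09 × 18.43) = 0.6352 kg/m³.
(x−vt)²/(4Dt) = (8.91)²/(4 × 0.115 × 235) = 0.7344; exp(−0.7344) = 0.4798.
C = 0.6352 × 0.4798 = 0.305 kg/m³.

0.305 kg/m³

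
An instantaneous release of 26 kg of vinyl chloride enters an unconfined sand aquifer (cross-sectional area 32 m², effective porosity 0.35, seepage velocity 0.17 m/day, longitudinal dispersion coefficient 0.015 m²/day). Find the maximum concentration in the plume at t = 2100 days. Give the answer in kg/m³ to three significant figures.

0.117 kg/m³

The peak of an instantaneous 1D plume sits at x = vt; there the Gaussian factor is 1 and C_max = M/(n_e·A·√(4πDt)), where n_e·A is the pore area the mass is dissolved in.
√(4πDt) = √(4π × 0.015 × 2100) = 19.90 m, so C_max = 26/(0.35 × 32 × 19.90) = 0.117 kg/m³.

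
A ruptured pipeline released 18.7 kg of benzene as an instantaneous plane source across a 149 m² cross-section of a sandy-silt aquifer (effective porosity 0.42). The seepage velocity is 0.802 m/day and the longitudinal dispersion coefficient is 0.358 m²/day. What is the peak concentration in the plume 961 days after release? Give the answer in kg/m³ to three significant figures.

The peak of an instantaneous 1D plume sits at x = vt; there the Gaussian factor is 1 and C_max = M/(n_e·A·√(4πDt)), where n_e·A is the pore area the mass is dissolved in.
√(4πDt) = √(4π × 0.358 × 961) = 65.75 m, so C_max = 18.7/(0.42 × 149 × 65.75) = 0.00454 kg/m³.

0.00454 kg/m³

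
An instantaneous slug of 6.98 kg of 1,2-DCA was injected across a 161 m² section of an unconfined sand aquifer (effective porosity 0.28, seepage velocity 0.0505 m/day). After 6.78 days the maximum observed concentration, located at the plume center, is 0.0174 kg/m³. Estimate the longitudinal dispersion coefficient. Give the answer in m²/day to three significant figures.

0.929 m²/day

At the plume center C_max = M/(n_e·A·√(4πDt)), so D = M²/(4πt·(n_e·A·C_max)²).
n_e·A·C_max = 0.28 × 161 × 0.0174 = 0.7844 kg/m.
D = 6.98²/(4π × 6.78 × 0.7844²) = 0.929 m²/day.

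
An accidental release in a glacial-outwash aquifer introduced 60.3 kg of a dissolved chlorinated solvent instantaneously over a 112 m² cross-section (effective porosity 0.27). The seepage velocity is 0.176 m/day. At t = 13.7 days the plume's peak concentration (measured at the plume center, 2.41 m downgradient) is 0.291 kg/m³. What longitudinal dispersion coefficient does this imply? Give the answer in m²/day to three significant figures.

At the plume center C_max = M/(n_e·A·√(4πDt)), so D = M²/(4πt·(n_e·A·C_max)²).
n_e·A·C_max = 0.27 × 112 × 0.291 = 8.800 kg/m.
D = 60.3²/(4π × 13.7 × 8.800²) = 0.273 m²/day.

0.273 m²/day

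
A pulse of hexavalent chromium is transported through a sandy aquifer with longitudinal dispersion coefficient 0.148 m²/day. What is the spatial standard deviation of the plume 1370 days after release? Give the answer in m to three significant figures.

20.1 m

Dispersive spreading gives a Gaussian with σ² = 2Dt; advection only shifts the center.
σ = √(2 × 0.148 × 1370) = 20.1 m.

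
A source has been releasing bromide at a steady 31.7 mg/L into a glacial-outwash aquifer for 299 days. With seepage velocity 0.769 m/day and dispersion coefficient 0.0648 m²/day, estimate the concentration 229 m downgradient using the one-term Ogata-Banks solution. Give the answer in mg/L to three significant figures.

For a continuous step input, C/C₀ ≈ ½·erfc((x−vt)/(2√(Dt))).
vt = 0.769 × 299 = 229.931 m and 2√(Dt) = 2√(0.0648 × 299) = 8.803 m.
Argument (x−vt)/(2√(Dt)) = (229 − 229.931)/8.803 = -0.1058; ½·erfc(-0.1058) = 0.5595.
C = 31.7 × 0.5595 = 17.7 mg/L.

17.7 mg/L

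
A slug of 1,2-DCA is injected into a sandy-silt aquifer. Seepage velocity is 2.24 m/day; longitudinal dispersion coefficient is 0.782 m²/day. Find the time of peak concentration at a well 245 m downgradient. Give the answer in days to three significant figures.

For the 1D instantaneous-source solution, setting ∂C/∂t = 0 at fixed x gives v²t² + 2Dt − x² = 0, so t = (√(D² + v²x²) − D)/v².
√(D² + v²x²) = √(0.782² + 2.24² × 245²) = 548.8; v² = 5.0176.
t = (548.8 − 0.782)/5.0176 = 109 days (vs. the pure-advection estimate x/v = 109 d).

109 days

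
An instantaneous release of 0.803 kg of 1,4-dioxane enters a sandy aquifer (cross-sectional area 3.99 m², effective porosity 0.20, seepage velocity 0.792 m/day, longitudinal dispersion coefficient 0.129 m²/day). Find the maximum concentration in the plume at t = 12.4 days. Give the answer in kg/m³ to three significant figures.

0.224 kg/m³

The peak of an instantaneous 1D plume sits at x = vt; there the Gaussian factor is 1 and C_max = M/(n_e·A·√(4πDt)), where n_e·A is the pore area the mass is dissolved in.
√(4πDt) = √(4π × 0.129 × 12.4) = 4.483 m, so C_max = 0.803/(0.20 × 3.99 × 4.483) = 0.224 kg/m³.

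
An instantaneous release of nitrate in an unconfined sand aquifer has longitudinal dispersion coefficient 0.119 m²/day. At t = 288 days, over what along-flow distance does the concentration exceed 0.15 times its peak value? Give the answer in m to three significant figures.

32.3 m

The plume is Gaussian with σ = √(2Dt) = √(2 × 0.119 × 288) = 8.279 m.
C/C_peak = exp(−Δx²/(2σ²)) = 0.15 ⇒ Δx = σ·√(−2 ln 0.15) = 8.279 × 1.948 = 16.13 m.
Width = 2Δx = 32.3 m.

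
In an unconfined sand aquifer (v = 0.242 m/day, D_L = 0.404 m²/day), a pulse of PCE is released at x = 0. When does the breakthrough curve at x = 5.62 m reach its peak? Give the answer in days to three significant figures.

For the 1D instantaneous-source solution, setting ∂C/∂t = 0 at fixed x gives v²t² + 2Dt − x² = 0, so t = (√(D² + v²x²) − D)/v².
√(D² + v²x²) = √(0.404² + 0.242² × 5.62²) = 1.419; v² = 0.058564.
t = (1.419 − 0.404)/0.058564 = 17.3 days (vs. the pure-advection estimate x/v = 23.2 d).

17.3 days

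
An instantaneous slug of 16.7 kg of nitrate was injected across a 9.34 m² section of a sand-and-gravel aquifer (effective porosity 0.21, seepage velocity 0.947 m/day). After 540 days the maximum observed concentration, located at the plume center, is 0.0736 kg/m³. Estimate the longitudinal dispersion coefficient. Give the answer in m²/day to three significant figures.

At the plume center C_max = M/(n_e·A·√(4πDt)), so D = M²/(4πt·(n_e·A·C_max)²).
n_e·A·C_max = 0.21 × 9.34 × 0.0736 = 0.1444 kg/m.
D = 16.7²/(4π × 540 × 0.1444²) = 1.97 m²/day.

1.97 m²/day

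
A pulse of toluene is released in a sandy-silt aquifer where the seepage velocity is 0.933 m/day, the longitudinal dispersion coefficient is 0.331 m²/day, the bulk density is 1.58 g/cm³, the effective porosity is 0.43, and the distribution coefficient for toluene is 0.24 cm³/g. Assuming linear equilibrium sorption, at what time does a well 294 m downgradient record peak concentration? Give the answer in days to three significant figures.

Retardation factor R = 1 + ρ_b·K_d/n = 1 + 1.58 × 0.24/0.43 = 1.882.
Sorption retards both mechanisms: v_R = v/R = 0.4957 m/day, D_R = D/R = 0.1759 m²/day.
Peak time from v_R²t² + 2D_R t − x² = 0: t = (√(D_R² + v_R²x²) − D_R)/v_R².
√(D_R² + v_R²x²) = √(0.1759² + 0.4957² × 294²) = 145.7; v_R² = 0.2457.
t = (145.7 − 0.1759)/0.2457 = 592 days.

592 days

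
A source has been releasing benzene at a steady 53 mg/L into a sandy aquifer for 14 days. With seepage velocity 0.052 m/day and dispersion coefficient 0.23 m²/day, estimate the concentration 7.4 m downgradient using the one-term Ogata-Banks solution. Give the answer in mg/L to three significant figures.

For a continuous step input, C/C₀ ≈ ½·erfc((x−vt)/(2√(Dt))).
vt = 0.052 × 14 = 0.728 m and 2√(Dt) = 2√(0.23 × 14) = 3.589 m.
Argument (x−vt)/(2√(Dt)) = (7.4 − 0.728)/3.589 = 1.859; ½·erfc(1.859) = 0.004282.
C = 53 × 0.004282 = 0.227 mg/L.

0.227 mg/L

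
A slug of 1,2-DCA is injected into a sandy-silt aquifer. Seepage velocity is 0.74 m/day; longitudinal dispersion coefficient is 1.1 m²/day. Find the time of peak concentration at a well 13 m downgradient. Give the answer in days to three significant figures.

15.7 days

For the 1D instantaneous-source solution, setting ∂C/∂t = 0 at fixed x gives v²t² + 2Dt − x² = 0, so t = (√(D² + v²x²) − D)/v².
√(D² + v²x²) = √(1.1² + 0.74² × 13²) = 9.683; v² = 0.5476.
t = (9.683 − 1.1)/0.5476 = 15.7 days (vs. the pure-advection estimate x/v = 17.6 d).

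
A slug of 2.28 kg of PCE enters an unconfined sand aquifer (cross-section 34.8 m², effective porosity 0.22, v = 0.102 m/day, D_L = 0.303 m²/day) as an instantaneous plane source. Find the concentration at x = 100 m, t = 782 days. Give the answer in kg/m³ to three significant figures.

For an instantaneous plane source, C(x,t) = M/(n_e·A·√(4πDt)) · exp(−(x−vt)²/(4Dt)), with n_e·A the pore (flow) area.
Plume center vt = 0.102 × 782 = 79.764 m, so the well at 100 m is 20.236 m downgradient of the peak.
√(4πDt) = 54.57 m, giving peak height M/(n_e·A·√(4πDt)) = 2.28/(0.22 × 34.8 × 54.57) = 0.005457 kg/m³.
(x−vt)²/(4Dt) = (20.236)²/(4 × 0.303 × 782) = 0.4321; exp(−0.4321) = 0.6491.
C = 0.005457 × 0.6491 = 0.00354 kg/m³.

0.00354 kg/m³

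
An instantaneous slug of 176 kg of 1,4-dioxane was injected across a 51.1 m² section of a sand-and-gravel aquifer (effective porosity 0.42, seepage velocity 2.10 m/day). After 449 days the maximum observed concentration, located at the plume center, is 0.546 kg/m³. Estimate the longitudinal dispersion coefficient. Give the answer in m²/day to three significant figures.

0.0400 m²/day

At the plume center C_max = M/(n_e·A·√(4πDt)), so D = M²/(4πt·(n_e·A·C_max)²).
n_e·A·C_max = 0.42 × 51.1 × 0.546 = 11.72 kg/m.
D = 176²/(4π × 449 × 11.72²) = 0.0400 m²/day.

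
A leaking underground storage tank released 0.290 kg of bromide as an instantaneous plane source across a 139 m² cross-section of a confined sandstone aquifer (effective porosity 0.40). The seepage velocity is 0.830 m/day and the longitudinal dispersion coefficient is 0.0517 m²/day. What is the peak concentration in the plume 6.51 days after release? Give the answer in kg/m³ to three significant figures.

0.00254 kg/m³

The peak of an instantaneous 1D plume sits at x = vt; there the Gaussian factor is 1 and C_max = M/(n_e·A·√(4πDt)), where n_e·A is the pore area the mass is dissolved in.
√(4πDt) = √(4π × 0.0517 × 6.51) = 2.057 m, so C_max = 0.290/(0.40 × 139 × 2.057) = 0.00254 kg/m³.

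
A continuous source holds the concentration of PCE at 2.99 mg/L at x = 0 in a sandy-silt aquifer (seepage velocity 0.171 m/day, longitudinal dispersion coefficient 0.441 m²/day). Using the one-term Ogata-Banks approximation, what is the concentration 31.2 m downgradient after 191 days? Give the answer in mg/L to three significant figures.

For a continuous step input, C/C₀ ≈ ½·erfc((x−vt)/(2√(Dt))).
vt = 0.171 × 191 = 32.661 m and 2√(Dt) = 2√(0.441 × 191) = 18.36 m.
Argument (x−vt)/(2√(Dt)) = (31.2 − 32.661)/18.36 = -0.07958; ½·erfc(-0.07958) = 0.5448.
C = 2.99 × 0.5448 = 1.63 mg/L.

1.63 mg/L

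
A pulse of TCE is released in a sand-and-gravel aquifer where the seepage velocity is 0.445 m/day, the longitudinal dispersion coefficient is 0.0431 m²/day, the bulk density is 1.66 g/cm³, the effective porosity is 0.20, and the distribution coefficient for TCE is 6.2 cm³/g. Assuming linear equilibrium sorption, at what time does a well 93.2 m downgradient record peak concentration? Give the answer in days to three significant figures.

11000 days

Retardation factor R = 1 + ρ_b·K_d/n = 1 + 1.66 × 6.2/0.20 = 52.46.
Sorption retards both mechanisms: v_R = v/R = 0.008483 m/day, D_R = D/R = 0.0008216 m²/day.
Peak time from v_R²t² + 2D_R t − x² = 0: t = (√(D_R² + v_R²x²) − D_R)/v_R².
√(D_R² + v_R²x²) = √(0.0008216² + 0.008483² × 93.2²) = 0.7906; v_R² = 7.196e-05.
t = (0.7906 − 0.0008216)/7.196e-05 = 11000 days.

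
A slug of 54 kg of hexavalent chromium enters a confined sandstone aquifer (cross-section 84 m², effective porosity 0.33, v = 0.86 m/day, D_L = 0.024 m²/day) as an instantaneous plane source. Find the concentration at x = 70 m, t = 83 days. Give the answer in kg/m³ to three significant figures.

For an instantaneous plane source, C(x,t) = M/(n_e·A·√(4πDt)) · exp(−(x−vt)²/(4Dt)), with n_e·A the pore (flow) area.
Plume center vt = 0.86 × 83 = 71.38 m, so the well at 70 m is 1.38 m upgradient of the peak.
√(4πDt) = 5.003 m, giving peak height M/(n_e·A·√(4πDt)) = 54/(0.33 × 84 × 5.003) = 0.3894 kg/m³.
(x−vt)²/(4Dt) = (-1.38)²/(4 × 0.024 × 83) = 0.2390; exp(−0.2390) = 0.7874.
C = 0.3894 × 0.7874 = 0.307 kg/m³.

0.307 kg/m³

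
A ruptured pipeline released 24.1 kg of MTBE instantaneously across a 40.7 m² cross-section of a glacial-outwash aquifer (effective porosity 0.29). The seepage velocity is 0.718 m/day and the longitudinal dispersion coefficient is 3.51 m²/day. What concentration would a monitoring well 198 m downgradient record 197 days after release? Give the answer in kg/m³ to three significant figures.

0.00689 kg/m³

For an instantaneous plane source, C(x,t) = M/(n_e·A·√(4πDt)) · exp(−(x−vt)²/(4Dt)), with n_e·A the pore (flow) area.
Plume center vt = 0.718 × 197 = 141.446 m, so the well at 198 m is 56.554 m downgradient of the peak.
√(4πDt) = 93.22 m, giving peak height M/(n_e·A·√(4πDt)) = 24.1/(0.29 × 40.7 × 93.22) = 0.02190 kg/m³.
(x−vt)²/(4Dt) = (56.554)²/(4 × 3.51 × 197) = 1.156; exp(−1.156) = 0.3147.
C = 0.02190 × 0.3147 = 0.00689 kg/m³.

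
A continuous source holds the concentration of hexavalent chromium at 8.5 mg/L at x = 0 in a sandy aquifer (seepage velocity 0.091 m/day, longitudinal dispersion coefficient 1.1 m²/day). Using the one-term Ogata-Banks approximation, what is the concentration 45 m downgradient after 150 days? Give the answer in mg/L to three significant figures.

0.359 mg/L

For a continuous step input, C/C₀ ≈ ½·erfc((x−vt)/(2√(Dt))).
vt = 0.091 × 150 = 13.65 m and 2√(Dt) = 2√(1.1 × 150) = 25.69 m.
Argument (x−vt)/(2√(Dt)) = (45 − 13.65)/25.69 = 1.220; ½·erfc(1.220) = 0.04223.
C = 8.5 × 0.04223 = 0.359 mg/L.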